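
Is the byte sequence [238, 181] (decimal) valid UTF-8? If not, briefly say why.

Leading byte 0xEE = 11101110 → 3-byte form, but only 2 bytes are present.

invalid (sequence truncated)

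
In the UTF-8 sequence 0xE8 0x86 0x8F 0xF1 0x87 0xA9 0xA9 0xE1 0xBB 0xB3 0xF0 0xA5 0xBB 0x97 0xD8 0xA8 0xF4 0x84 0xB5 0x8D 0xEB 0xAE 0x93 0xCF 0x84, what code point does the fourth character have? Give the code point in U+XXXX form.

Offset 0: leading byte 0xE8 = 11101000 → 3-byte char #1 = E8 86 8F.
Offset 3: leading byte 0xF1 = 11110001 → 4-byte char #2 = F1 87 A9 A9.
Offset 7: leading byte 0xE1 = 11100001 → 3-byte char #3 = E1 BB B3.
Offset 10: leading byte 0xF0 = 11110000 → 4-byte char #4 = F0 A5 BB 97.
Leading byte 0xF0 = 11110000 matches 11110xxx → 4-byte sequence.
Byte 1: 0xF0 = 11110000, payload 000 (3 bits).
Byte 2: 0xA5 = 10100101 (10xxxxxx ✓), payload 100101.
Byte 3: 0xBB = 10111011 (10xxxxxx ✓), payload 111011.
Byte 4: 0x97 = 10010111 (10xxxxxx ✓), payload 010111.
Concatenate: 000100101111011010111 = 0x25ED7 (21 bits → U+25ED7).

U+25ED7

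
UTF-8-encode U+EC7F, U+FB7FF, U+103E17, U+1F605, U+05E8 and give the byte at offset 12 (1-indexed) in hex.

1-indexed offset 12 is 0-indexed offset 11.
U+EC7F → 3-byte form EE B1 BF at offsets 0–2.
U+FB7FF → 4-byte form F3 BB 9F BF at offsets 3–6.
U+103E17 → 4-byte form F4 83 B8 97 at offsets 7–10.
U+1F605 → 4-byte form F0 9F 98 85 at offsets 11–14.
Offset 11 falls in char 4's range; it's byte 1 of F0 9F 98 85 = 0xF0.

0xF0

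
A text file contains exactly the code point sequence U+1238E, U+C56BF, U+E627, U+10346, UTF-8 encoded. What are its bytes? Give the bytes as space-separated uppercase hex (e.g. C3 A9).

U+1238E: 4-byte form → F0 92 8E 8E.
U+C56BF: 4-byte form → F3 85 9A BF.
U+E627: 3-byte form → EE 98 A7.
U+10346: 4-byte form → F0 90 8D 86.
Concatenated (15 bytes): F0 92 8E 8E F3 85 9A BF EE 98 A7 F0 90 8D 86.

F0 92 8E 8E F3 85 9A BF EE 98 A7 F0 90 8D 86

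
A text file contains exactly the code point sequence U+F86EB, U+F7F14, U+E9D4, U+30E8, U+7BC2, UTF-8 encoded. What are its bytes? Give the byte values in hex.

U+F86EB: 4-byte form → F3 B8 9B AB.
U+F7F14: 4-byte form → F3 B7 BC 94.
U+E9D4: 3-byte form → EE A7 94.
U+30E8: 3-byte form → E3 83 A8.
U+7BC2: 3-byte form → E7 AF 82.
Concatenated (17 bytes): F3 B8 9B AB F3 B7 BC 94 EE A7 94 E3 83 A8 E7 AF 82.

F3 B8 9B AB F3 B7 BC 94 EE A7 94 E3 83 A8 E7 AF 82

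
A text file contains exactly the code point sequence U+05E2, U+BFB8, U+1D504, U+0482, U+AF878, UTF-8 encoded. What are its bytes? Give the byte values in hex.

D7 A2 EB BE B8 F0 9D 94 84 D2 82 F2 AF A1 B8

U+05E2: 2-byte form → D7 A2.
U+BFB8: 3-byte form → EB BE B8.
U+1D504: 4-byte form → F0 9D 94 84.
U+0482: 2-byte form → D2 82.
U+AF878: 4-byte form → F2 AF A1 B8.
Concatenated (15 bytes): D7 A2 EB BE B8 F0 9D 94 84 D2 82 F2 AF A1 B8.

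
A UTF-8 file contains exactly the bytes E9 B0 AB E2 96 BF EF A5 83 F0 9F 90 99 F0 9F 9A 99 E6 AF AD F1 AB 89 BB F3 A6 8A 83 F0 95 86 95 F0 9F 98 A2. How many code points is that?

10

Byte at offset 0: 0xE9 = 11101001 → 3-byte char (#1). Advance 3.
Byte at offset 3: 0xE2 = 11100010 → 3-byte char (#2). Advance 3.
Byte at offset 6: 0xEF = 11101111 → 3-byte char (#3). Advance 3.
Byte at offset 9: 0xF0 = 11110000 → 4-byte char (#4). Advance 4.
Byte at offset 13: 0xF0 = 11110000 → 4-byte char (#5). Advance 4.
Byte at offset 17: 0xE6 = 11100110 → 3-byte char (#6). Advance 3.
Byte at offset 20: 0xF1 = 11110001 → 4-byte char (#7). Advance 4.
Byte at offset 24: 0xF3 = 11110011 → 4-byte char (#8). Advance 4.
Byte at offset 28: 0xF0 = 11110000 → 4-byte char (#9). Advance 4.
Byte at offset 32: 0xF0 = 11110000 → 4-byte char (#10). Advance 4.
Reached end at offset 36 after 10 code points.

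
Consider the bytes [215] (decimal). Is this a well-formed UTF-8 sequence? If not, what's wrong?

invalid (sequence truncated)

Leading byte 0xD7 = 11010111 → 2-byte form, but only 1 byte is present.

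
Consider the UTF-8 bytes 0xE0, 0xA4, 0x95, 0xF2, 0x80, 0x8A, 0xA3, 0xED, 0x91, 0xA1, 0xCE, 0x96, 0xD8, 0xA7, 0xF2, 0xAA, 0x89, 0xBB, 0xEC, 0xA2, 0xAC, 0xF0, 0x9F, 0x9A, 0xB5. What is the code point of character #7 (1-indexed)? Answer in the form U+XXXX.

U+C8AC

Offset 0: leading byte 0xE0 = 11100000 → 3-byte char #1 = E0 A4 95.
Offset 3: leading byte 0xF2 = 11110010 → 4-byte char #2 = F2 80 8A A3.
Offset 7: leading byte 0xED = 11101101 → 3-byte char #3 = ED 91 A1.
Offset 10: leading byte 0xCE = 11001110 → 2-byte char #4 = CE 96.
Offset 12: leading byte 0xD8 = 11011000 → 2-byte char #5 = D8 A7.
Offset 14: leading byte 0xF2 = 11110010 → 4-byte char #6 = F2 AA 89 BB.
Offset 18: leading byte 0xEC = 11101100 → 3-byte char #7 = EC A2 AC.
Leading byte 0xEC = 11101100 matches 1110xxxx → 3-byte sequence.
Byte 1: 0xEC = 11101100, payload 1100 (4 bits).
Byte 2: 0xA2 = 10100010 (10xxxxxx ✓), payload 100010.
Byte 3: 0xAC = 10101100 (10xxxxxx ✓), payload 101100.
Concatenate: 1100100010101100 = 0xC8AC (16 bits → U+C8AC).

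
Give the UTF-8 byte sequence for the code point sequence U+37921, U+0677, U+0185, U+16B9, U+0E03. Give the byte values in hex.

U+37921: 4-byte form → F0 B7 A4 A1.
U+0677: 2-byte form → D9 B7.
U+0185: 2-byte form → C6 85.
U+16B9: 3-byte form → E1 9A B9.
U+0E03: 3-byte form → E0 B8 83.
Concatenated (14 bytes): F0 B7 A4 A1 D9 B7 C6 85 E1 9A B9 E0 B8 83.

F0 B7 A4 A1 D9 B7 C6 85 E1 9A B9 E0 B8 83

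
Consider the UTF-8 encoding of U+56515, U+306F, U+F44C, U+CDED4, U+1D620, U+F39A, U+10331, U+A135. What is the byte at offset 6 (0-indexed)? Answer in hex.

U+56515 → 4-byte form F1 96 94 95 at offsets 0–3.
U+306F → 3-byte form E3 81 AF at offsets 4–6.
Offset 6 falls in char 2's range; it's byte 3 of E3 81 AF = 0xAF.

0xAF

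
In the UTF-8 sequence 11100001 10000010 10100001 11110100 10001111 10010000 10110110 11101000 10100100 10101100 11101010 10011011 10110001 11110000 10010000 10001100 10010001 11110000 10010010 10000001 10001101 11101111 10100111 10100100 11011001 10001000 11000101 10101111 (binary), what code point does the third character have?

U+892C

Offset 0: leading byte 0xE1 = 11100001 → 3-byte char #1 = E1 82 A1.
Offset 3: leading byte 0xF4 = 11110100 → 4-byte char #2 = F4 8F 90 B6.
Offset 7: leading byte 0xE8 = 11101000 → 3-byte char #3 = E8 A4 AC.
Leading byte 0xE8 = 11101000 matches 1110xxxx → 3-byte sequence.
Byte 1: 0xE8 = 11101000, payload 1000 (4 bits).
Byte 2: 0xA4 = 10100100 (10xxxxxx ✓), payload 100100.
Byte 3: 0xAC = 10101100 (10xxxxxx ✓), payload 101100.
Concatenate: 1000100100101100 = 0x892C (16 bits → U+892C).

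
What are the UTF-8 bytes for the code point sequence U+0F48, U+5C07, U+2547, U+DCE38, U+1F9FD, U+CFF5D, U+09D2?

E0 BD 88 E5 B0 87 E2 95 87 F3 9C B8 B8 F0 9F A7 BD F3 8F BD 9D E0 A7 92

U+0F48: 3-byte form → E0 BD 88.
U+5C07: 3-byte form → E5 B0 87.
U+2547: 3-byte form → E2 95 87.
U+DCE38: 4-byte form → F3 9C B8 B8.
U+1F9FD: 4-byte form → F0 9F A7 BD.
U+CFF5D: 4-byte form → F3 8F BD 9D.
U+09D2: 3-byte form → E0 A7 92.
Concatenated (24 bytes): E0 BD 88 E5 B0 87 E2 95 87 F3 9C B8 B8 F0 9F A7 BD F3 8F BD 9D E0 A7 92.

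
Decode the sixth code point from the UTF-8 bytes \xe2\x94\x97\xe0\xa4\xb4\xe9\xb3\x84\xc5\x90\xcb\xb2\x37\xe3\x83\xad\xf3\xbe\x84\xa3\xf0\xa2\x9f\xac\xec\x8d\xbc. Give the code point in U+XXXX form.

U+0037

Offset 0: leading byte 0xE2 = 11100010 → 3-byte char #1 = E2 94 97.
Offset 3: leading byte 0xE0 = 11100000 → 3-byte char #2 = E0 A4 B4.
Offset 6: leading byte 0xE9 = 11101001 → 3-byte char #3 = E9 B3 84.
Offset 9: leading byte 0xC5 = 11000101 → 2-byte char #4 = C5 90.
Offset 11: leading byte 0xCB = 11001011 → 2-byte char #5 = CB B2.
Offset 13: leading byte 0x37 = 00110111 → 1-byte char #6 = 37.
Leading byte 0x37 = 00110111 matches 0xxxxxxx → 1-byte sequence.
Byte 1: 0x37 = 00110111, payload 0110111 (7 bits).
Concatenate: 0110111 = 0x37 (7 bits → U+0037).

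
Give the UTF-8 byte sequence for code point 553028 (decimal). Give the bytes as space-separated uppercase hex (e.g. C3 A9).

U+87044 = 0x87044 = 553028 decimal. In range U+10000–U+10FFFF → 4-byte form: 11110xxx 10xxxxxx 10xxxxxx 10xxxxxx.
Binary (21 bits): 010000111000001000100.
Split 3+6+6+6: 010 | 000111 | 000001 | 000100.
Byte 1: 11110010 = 0xF2.
Byte 2: 10000111 = 0x87.
Byte 3: 10000001 = 0x81.
Byte 4: 10000100 = 0x84.

F2 87 81 84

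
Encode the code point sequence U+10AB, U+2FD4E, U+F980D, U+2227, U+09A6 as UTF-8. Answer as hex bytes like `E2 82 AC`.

U+10AB: 3-byte form → E1 82 AB.
U+2FD4E: 4-byte form → F0 AF B5 8E.
U+F980D: 4-byte form → F3 B9 A0 8D.
U+2227: 3-byte form → E2 88 A7.
U+09A6: 3-byte form → E0 A6 A6.
Concatenated (17 bytes): E1 82 AB F0 AF B5 8E F3 B9 A0 8D E2 88 A7 E0 A6 A6.

E1 82 AB F0 AF B5 8E F3 B9 A0 8D E2 88 A7 E0 A6 A6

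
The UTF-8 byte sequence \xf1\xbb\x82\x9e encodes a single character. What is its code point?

Leading byte 0xF1 = 11110001 matches 11110xxx → 4-byte sequence.
Byte 1: 0xF1 = 11110001, payload 001 (3 bits).
Byte 2: 0xBB = 10111011 (10xxxxxx ✓), payload 111011.
Byte 3: 0x82 = 10000010 (10xxxxxx ✓), payload 000010.
Byte 4: 0x9E = 10011110 (10xxxxxx ✓), payload 011110.
Concatenate: 001111011000010011110 = 0x7B09E (21 bits → U+7B09E).

U+7B09E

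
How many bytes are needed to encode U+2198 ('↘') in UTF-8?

U+2198 = 0x2198. UTF-8 uses 1 byte below 0x80, 2 below 0x800, 3 below 0x10000, 4 up to 0x10FFFF. 0x2198 is in U+0800–U+FFFF → 3 bytes.

3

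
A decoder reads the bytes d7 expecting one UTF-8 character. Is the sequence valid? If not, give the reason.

invalid (sequence truncated)

Leading byte 0xD7 = 11010111 → 2-byte form, but only 1 byte is present.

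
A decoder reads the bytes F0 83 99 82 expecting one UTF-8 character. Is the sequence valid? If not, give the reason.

Leading byte 0xF0 = 11110000 → 4-byte form.
Continuation bytes all match 10xxxxxx. Payload decodes to 0x3642.
But 0x3642 < 0x10000, the minimum for a 4-byte sequence — this is an overlong encoding.

invalid (overlong encoding)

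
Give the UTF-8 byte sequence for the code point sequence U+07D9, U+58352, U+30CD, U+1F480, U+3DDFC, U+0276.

DF 99 F1 98 8D 92 E3 83 8D F0 9F 92 80 F0 BD B7 BC C9 B6

U+07D9: 2-byte form → DF 99.
U+58352: 4-byte form → F1 98 8D 92.
U+30CD: 3-byte form → E3 83 8D.
U+1F480: 4-byte form → F0 9F 92 80.
U+3DDFC: 4-byte form → F0 BD B7 BC.
U+0276: 2-byte form → C9 B6.
Concatenated (19 bytes): DF 99 F1 98 8D 92 E3 83 8D F0 9F 92 80 F0 BD B7 BC C9 B6.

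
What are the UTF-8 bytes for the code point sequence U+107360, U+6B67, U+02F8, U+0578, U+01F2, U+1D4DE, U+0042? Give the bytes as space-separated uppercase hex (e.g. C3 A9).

F4 87 8D A0 E6 AD A7 CB B8 D5 B8 C7 B2 F0 9D 93 9E 42

U+107360: 4-byte form → F4 87 8D A0.
U+6B67: 3-byte form → E6 AD A7.
U+02F8: 2-byte form → CB B8.
U+0578: 2-byte form → D5 B8.
U+01F2: 2-byte form → C7 B2.
U+1D4DE: 4-byte form → F0 9D 93 9E.
U+0042: 1-byte form → 42.
Concatenated (18 bytes): F4 87 8D A0 E6 AD A7 CB B8 D5 B8 C7 B2 F0 9D 93 9E 42.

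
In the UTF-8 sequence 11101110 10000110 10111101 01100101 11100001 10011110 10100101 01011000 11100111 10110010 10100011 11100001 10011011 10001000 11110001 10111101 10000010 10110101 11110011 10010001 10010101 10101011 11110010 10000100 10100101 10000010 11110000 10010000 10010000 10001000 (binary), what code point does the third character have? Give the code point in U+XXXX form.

U+17A5

Offset 0: leading byte 0xEE = 11101110 → 3-byte char #1 = EE 86 BD.
Offset 3: leading byte 0x65 = 01100101 → 1-byte char #2 = 65.
Offset 4: leading byte 0xE1 = 11100001 → 3-byte char #3 = E1 9E A5.
Leading byte 0xE1 = 11100001 matches 1110xxxx → 3-byte sequence.
Byte 1: 0xE1 = 11100001, payload 0001 (4 bits).
Byte 2: 0x9E = 10011110 (10xxxxxx ✓), payload 011110.
Byte 3: 0xA5 = 10100101 (10xxxxxx ✓), payload 100101.
Concatenate: 0001011110100101 = 0x17A5 (16 bits → U+17A5).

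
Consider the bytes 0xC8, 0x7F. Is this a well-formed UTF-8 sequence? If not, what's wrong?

invalid (non-continuation byte where continuation expected)

Leading byte 0xC8 = 11001000 → 2-byte form.
Byte 2 is 0x7F = 01111111, which is not 10xxxxxx — expected a continuation byte.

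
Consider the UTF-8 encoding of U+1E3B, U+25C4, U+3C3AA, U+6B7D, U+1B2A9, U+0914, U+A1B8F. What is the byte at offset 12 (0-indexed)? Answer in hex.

U+1E3B → 3-byte form E1 B8 BB at offsets 0–2.
U+25C4 → 3-byte form E2 97 84 at offsets 3–5.
U+3C3AA → 4-byte form F0 BC 8E AA at offsets 6–9.
U+6B7D → 3-byte form E6 AD BD at offsets 10–12.
Offset 12 falls in char 4's range; it's byte 3 of E6 AD BD = 0xBD.

0xBD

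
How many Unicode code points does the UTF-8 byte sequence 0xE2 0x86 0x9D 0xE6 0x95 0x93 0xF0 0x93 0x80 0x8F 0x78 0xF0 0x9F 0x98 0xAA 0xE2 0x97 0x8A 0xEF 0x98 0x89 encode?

Byte at offset 0: 0xE2 = 11100010 → 3-byte char (#1). Advance 3.
Byte at offset 3: 0xE6 = 11100110 → 3-byte char (#2). Advance 3.
Byte at offset 6: 0xF0 = 11110000 → 4-byte char (#3). Advance 4.
Byte at offset 10: 0x78 = 01111000 → 1-byte char (#4). Advance 1.
Byte at offset 11: 0xF0 = 11110000 → 4-byte char (#5). Advance 4.
Byte at offset 15: 0xE2 = 11100010 → 3-byte char (#6). Advance 3.
Byte at offset 18: 0xEF = 11101111 → 3-byte char (#7). Advance 3.
Reached end at offset 21 after 7 code points.

7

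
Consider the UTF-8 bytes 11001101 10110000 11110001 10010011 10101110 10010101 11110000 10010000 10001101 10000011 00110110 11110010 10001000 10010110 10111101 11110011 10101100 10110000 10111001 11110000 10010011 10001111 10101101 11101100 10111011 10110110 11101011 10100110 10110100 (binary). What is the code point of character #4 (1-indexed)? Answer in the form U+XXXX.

Offset 0: leading byte 0xCD = 11001101 → 2-byte char #1 = CD B0.
Offset 2: leading byte 0xF1 = 11110001 → 4-byte char #2 = F1 93 AE 95.
Offset 6: leading byte 0xF0 = 11110000 → 4-byte char #3 = F0 90 8D 83.
Offset 10: leading byte 0x36 = 00110110 → 1-byte char #4 = 36.
Leading byte 0x36 = 00110110 matches 0xxxxxxx → 1-byte sequence.
Byte 1: 0x36 = 00110110, payload 0110110 (7 bits).
Concatenate: 0110110 = 0x36 (7 bits → U+0036).

U+0036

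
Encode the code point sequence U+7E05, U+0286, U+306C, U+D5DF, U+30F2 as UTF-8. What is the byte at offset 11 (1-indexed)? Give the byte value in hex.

1-indexed offset 11 is 0-indexed offset 10.
U+7E05 → 3-byte form E7 B8 85 at offsets 0–2.
U+0286 → 2-byte form CA 86 at offsets 3–4.
U+306C → 3-byte form E3 81 AC at offsets 5–7.
U+D5DF → 3-byte form ED 97 9F at offsets 8–10.
Offset 10 falls in char 4's range; it's byte 3 of ED 97 9F = 0x9F.

0x9F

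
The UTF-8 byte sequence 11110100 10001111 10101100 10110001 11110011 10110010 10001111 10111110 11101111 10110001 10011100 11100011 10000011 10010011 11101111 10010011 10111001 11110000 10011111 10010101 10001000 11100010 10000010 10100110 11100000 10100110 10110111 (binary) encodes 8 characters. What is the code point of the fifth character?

U+F4F9

Offset 0: leading byte 0xF4 = 11110100 → 4-byte char #1 = F4 8F AC B1.
Offset 4: leading byte 0xF3 = 11110011 → 4-byte char #2 = F3 B2 8F BE.
Offset 8: leading byte 0xEF = 11101111 → 3-byte char #3 = EF B1 9C.
Offset 11: leading byte 0xE3 = 11100011 → 3-byte char #4 = E3 83 93.
Offset 14: leading byte 0xEF = 11101111 → 3-byte char #5 = EF 93 B9.
Leading byte 0xEF = 11101111 matches 1110xxxx → 3-byte sequence.
Byte 1: 0xEF = 11101111, payload 1111 (4 bits).
Byte 2: 0x93 = 10010011 (10xxxxxx ✓), payload 010011.
Byte 3: 0xB9 = 10111001 (10xxxxxx ✓), payload 111001.
Concatenate: 1111010011111001 = 0xF4F9 (16 bits → U+F4F9).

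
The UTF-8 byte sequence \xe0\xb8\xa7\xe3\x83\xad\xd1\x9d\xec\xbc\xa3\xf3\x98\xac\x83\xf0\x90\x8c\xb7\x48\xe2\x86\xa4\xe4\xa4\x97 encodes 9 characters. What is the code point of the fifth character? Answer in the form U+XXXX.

Offset 0: leading byte 0xE0 = 11100000 → 3-byte char #1 = E0 B8 A7.
Offset 3: leading byte 0xE3 = 11100011 → 3-byte char #2 = E3 83 AD.
Offset 6: leading byte 0xD1 = 11010001 → 2-byte char #3 = D1 9D.
Offset 8: leading byte 0xEC = 11101100 → 3-byte char #4 = EC BC A3.
Offset 11: leading byte 0xF3 = 11110011 → 4-byte char #5 = F3 98 AC 83.
Leading byte 0xF3 = 11110011 matches 11110xxx → 4-byte sequence.
Byte 1: 0xF3 = 11110011, payload 011 (3 bits).
Byte 2: 0x98 = 10011000 (10xxxxxx ✓), payload 011000.
Byte 3: 0xAC = 10101100 (10xxxxxx ✓), payload 101100.
Byte 4: 0x83 = 10000011 (10xxxxxx ✓), payload 000011.
Concatenate: 011011000101100000011 = 0xD8B03 (21 bits → U+D8B03).

U+D8B03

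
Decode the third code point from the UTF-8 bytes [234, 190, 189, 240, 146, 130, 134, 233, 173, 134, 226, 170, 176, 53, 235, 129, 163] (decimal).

U+9B46

Offset 0: leading byte 0xEA = 11101010 → 3-byte char #1 = EA BE BD.
Offset 3: leading byte 0xF0 = 11110000 → 4-byte char #2 = F0 92 82 86.
Offset 7: leading byte 0xE9 = 11101001 → 3-byte char #3 = E9 AD 86.
Leading byte 0xE9 = 11101001 matches 1110xxxx → 3-byte sequence.
Byte 1: 0xE9 = 11101001, payload 1001 (4 bits).
Byte 2: 0xAD = 10101101 (10xxxxxx ✓), payload 101101.
Byte 3: 0x86 = 10000110 (10xxxxxx ✓), payload 000110.
Concatenate: 1001101101000110 = 0x9B46 (16 bits → U+9B46).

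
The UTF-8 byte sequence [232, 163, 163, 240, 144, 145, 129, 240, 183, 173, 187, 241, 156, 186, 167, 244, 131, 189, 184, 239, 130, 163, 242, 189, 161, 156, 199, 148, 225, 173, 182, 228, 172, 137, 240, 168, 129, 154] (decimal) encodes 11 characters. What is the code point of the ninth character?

Offset 0: leading byte 0xE8 = 11101000 → 3-byte char #1 = E8 A3 A3.
Offset 3: leading byte 0xF0 = 11110000 → 4-byte char #2 = F0 90 91 81.
Offset 7: leading byte 0xF0 = 11110000 → 4-byte char #3 = F0 B7 AD BB.
Offset 11: leading byte 0xF1 = 11110001 → 4-byte char #4 = F1 9C BA A7.
Offset 15: leading byte 0xF4 = 11110100 → 4-byte char #5 = F4 83 BD B8.
Offset 19: leading byte 0xEF = 11101111 → 3-byte char #6 = EF 82 A3.
Offset 22: leading byte 0xF2 = 11110010 → 4-byte char #7 = F2 BD A1 9C.
Offset 26: leading byte 0xC7 = 11000111 → 2-byte char #8 = C7 94.
Offset 28: leading byte 0xE1 = 11100001 → 3-byte char #9 = E1 AD B6.
Leading byte 0xE1 = 11100001 matches 1110xxxx → 3-byte sequence.
Byte 1: 0xE1 = 11100001, payload 0001 (4 bits).
Byte 2: 0xAD = 10101101 (10xxxxxx ✓), payload 101101.
Byte 3: 0xB6 = 10110110 (10xxxxxx ✓), payload 110110.
Concatenate: 0001101101110110 = 0x1B76 (16 bits → U+1B76).

U+1B76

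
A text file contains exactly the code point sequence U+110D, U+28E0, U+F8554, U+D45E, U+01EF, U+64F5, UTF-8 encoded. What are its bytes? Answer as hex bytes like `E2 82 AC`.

E1 84 8D E2 A3 A0 F3 B8 95 94 ED 91 9E C7 AF E6 93 B5

U+110D: 3-byte form → E1 84 8D.
U+28E0: 3-byte form → E2 A3 A0.
U+F8554: 4-byte form → F3 B8 95 94.
U+D45E: 3-byte form → ED 91 9E.
U+01EF: 2-byte form → C7 AF.
U+64F5: 3-byte form → E6 93 B5.
Concatenated (18 bytes): E1 84 8D E2 A3 A0 F3 B8 95 94 ED 91 9E C7 AF E6 93 B5.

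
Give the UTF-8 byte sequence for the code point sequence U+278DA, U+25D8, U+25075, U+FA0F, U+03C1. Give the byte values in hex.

F0 A7 A3 9A E2 97 98 F0 A5 81 B5 EF A8 8F CF 81

U+278DA: 4-byte form → F0 A7 A3 9A.
U+25D8: 3-byte form → E2 97 98.
U+25075: 4-byte form → F0 A5 81 B5.
U+FA0F: 3-byte form → EF A8 8F.
U+03C1: 2-byte form → CF 81.
Concatenated (16 bytes): F0 A7 A3 9A E2 97 98 F0 A5 81 B5 EF A8 8F CF 81.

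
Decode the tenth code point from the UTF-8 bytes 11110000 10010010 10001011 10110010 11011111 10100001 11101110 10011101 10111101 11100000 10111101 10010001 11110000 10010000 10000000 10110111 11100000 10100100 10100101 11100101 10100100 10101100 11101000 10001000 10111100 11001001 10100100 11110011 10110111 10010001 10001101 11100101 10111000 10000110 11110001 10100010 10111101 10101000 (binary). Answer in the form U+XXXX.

Offset 0: leading byte 0xF0 = 11110000 → 4-byte char #1 = F0 92 8B B2.
Offset 4: leading byte 0xDF = 11011111 → 2-byte char #2 = DF A1.
Offset 6: leading byte 0xEE = 11101110 → 3-byte char #3 = EE 9D BD.
Offset 9: leading byte 0xE0 = 11100000 → 3-byte char #4 = E0 BD 91.
Offset 12: leading byte 0xF0 = 11110000 → 4-byte char #5 = F0 90 80 B7.
Offset 16: leading byte 0xE0 = 11100000 → 3-byte char #6 = E0 A4 A5.
Offset 19: leading byte 0xE5 = 11100101 → 3-byte char #7 = E5 A4 AC.
Offset 22: leading byte 0xE8 = 11101000 → 3-byte char #8 = E8 88 BC.
Offset 25: leading byte 0xC9 = 11001001 → 2-byte char #9 = C9 A4.
Offset 27: leading byte 0xF3 = 11110011 → 4-byte char #10 = F3 B7 91 8D.
Leading byte 0xF3 = 11110011 matches 11110xxx → 4-byte sequence.
Byte 1: 0xF3 = 11110011, payload 011 (3 bits).
Byte 2: 0xB7 = 10110111 (10xxxxxx ✓), payload 110111.
Byte 3: 0x91 = 10010001 (10xxxxxx ✓), payload 010001.
Byte 4: 0x8D = 10001101 (10xxxxxx ✓), payload 001101.
Concatenate: 011110111010001001101 = 0xF744D (21 bits → U+F744D).

U+F744D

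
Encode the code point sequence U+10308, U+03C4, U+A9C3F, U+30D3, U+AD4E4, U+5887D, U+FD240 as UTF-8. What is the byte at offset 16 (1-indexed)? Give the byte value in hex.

1-indexed offset 16 is 0-indexed offset 15.
U+10308 → 4-byte form F0 90 8C 88 at offsets 0–3.
U+03C4 → 2-byte form CF 84 at offsets 4–5.
U+A9C3F → 4-byte form F2 A9 B0 BF at offsets 6–9.
U+30D3 → 3-byte form E3 83 93 at offsets 10–12.
U+AD4E4 → 4-byte form F2 AD 93 A4 at offsets 13–16.
Offset 15 falls in char 5's range; it's byte 3 of F2 AD 93 A4 = 0x93.

0x93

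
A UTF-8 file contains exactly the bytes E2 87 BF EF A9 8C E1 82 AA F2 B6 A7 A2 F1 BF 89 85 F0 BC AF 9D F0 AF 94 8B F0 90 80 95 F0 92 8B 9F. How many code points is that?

Byte at offset 0: 0xE2 = 11100010 → 3-byte char (#1). Advance 3.
Byte at offset 3: 0xEF = 11101111 → 3-byte char (#2). Advance 3.
Byte at offset 6: 0xE1 = 11100001 → 3-byte char (#3). Advance 3.
Byte at offset 9: 0xF2 = 11110010 → 4-byte char (#4). Advance 4.
Byte at offset 13: 0xF1 = 11110001 → 4-byte char (#5). Advance 4.
Byte at offset 17: 0xF0 = 11110000 → 4-byte char (#6). Advance 4.
Byte at offset 21: 0xF0 = 11110000 → 4-byte char (#7). Advance 4.
Byte at offset 25: 0xF0 = 11110000 → 4-byte char (#8). Advance 4.
Byte at offset 29: 0xF0 = 11110000 → 4-byte char (#9). Advance 4.
Reached end at offset 33 after 9 code points.

9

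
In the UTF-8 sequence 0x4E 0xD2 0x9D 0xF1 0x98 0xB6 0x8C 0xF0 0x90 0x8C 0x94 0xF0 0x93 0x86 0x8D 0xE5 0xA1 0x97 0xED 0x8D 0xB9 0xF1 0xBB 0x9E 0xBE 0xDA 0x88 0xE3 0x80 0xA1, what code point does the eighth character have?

Offset 0: leading byte 0x4E = 01001110 → 1-byte char #1 = 4E.
Offset 1: leading byte 0xD2 = 11010010 → 2-byte char #2 = D2 9D.
Offset 3: leading byte 0xF1 = 11110001 → 4-byte char #3 = F1 98 B6 8C.
Offset 7: leading byte 0xF0 = 11110000 → 4-byte char #4 = F0 90 8C 94.
Offset 11: leading byte 0xF0 = 11110000 → 4-byte char #5 = F0 93 86 8D.
Offset 15: leading byte 0xE5 = 11100101 → 3-byte char #6 = E5 A1 97.
Offset 18: leading byte 0xED = 11101101 → 3-byte char #7 = ED 8D B9.
Offset 21: leading byte 0xF1 = 11110001 → 4-byte char #8 = F1 BB 9E BE.
Leading byte 0xF1 = 11110001 matches 11110xxx → 4-byte sequence.
Byte 1: 0xF1 = 11110001, payload 001 (3 bits).
Byte 2: 0xBB = 10111011 (10xxxxxx ✓), payload 111011.
Byte 3: 0x9E = 10011110 (10xxxxxx ✓), payload 011110.
Byte 4: 0xBE = 10111110 (10xxxxxx ✓), payload 111110.
Concatenate: 001111011011110111110 = 0x7B7BE (21 bits → U+7B7BE).

U+7B7BE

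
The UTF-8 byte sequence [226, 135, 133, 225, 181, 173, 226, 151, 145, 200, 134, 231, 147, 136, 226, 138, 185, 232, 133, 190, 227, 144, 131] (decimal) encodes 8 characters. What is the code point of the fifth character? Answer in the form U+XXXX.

U+74C8

Offset 0: leading byte 0xE2 = 11100010 → 3-byte char #1 = E2 87 85.
Offset 3: leading byte 0xE1 = 11100001 → 3-byte char #2 = E1 B5 AD.
Offset 6: leading byte 0xE2 = 11100010 → 3-byte char #3 = E2 97 91.
Offset 9: leading byte 0xC8 = 11001000 → 2-byte char #4 = C8 86.
Offset 11: leading byte 0xE7 = 11100111 → 3-byte char #5 = E7 93 88.
Leading byte 0xE7 = 11100111 matches 1110xxxx → 3-byte sequence.
Byte 1: 0xE7 = 11100111, payload 0111 (4 bits).
Byte 2: 0x93 = 10010011 (10xxxxxx ✓), payload 010011.
Byte 3: 0x88 = 10001000 (10xxxxxx ✓), payload 001000.
Concatenate: 0111010011001000 = 0x74C8 (16 bits → U+74C8).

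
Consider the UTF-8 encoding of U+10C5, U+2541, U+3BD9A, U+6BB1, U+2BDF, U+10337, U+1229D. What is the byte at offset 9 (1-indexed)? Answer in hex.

0xB6

1-indexed offset 9 is 0-indexed offset 8.
U+10C5 → 3-byte form E1 83 85 at offsets 0–2.
U+2541 → 3-byte form E2 95 81 at offsets 3–5.
U+3BD9A → 4-byte form F0 BB B6 9A at offsets 6–9.
Offset 8 falls in char 3's range; it's byte 3 of F0 BB B6 9A = 0xB6.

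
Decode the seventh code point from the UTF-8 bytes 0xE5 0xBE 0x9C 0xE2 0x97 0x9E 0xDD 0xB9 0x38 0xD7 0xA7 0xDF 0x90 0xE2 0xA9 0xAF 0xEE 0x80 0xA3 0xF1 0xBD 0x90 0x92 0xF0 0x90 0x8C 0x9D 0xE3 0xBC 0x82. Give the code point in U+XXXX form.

U+2A6F

Offset 0: leading byte 0xE5 = 11100101 → 3-byte char #1 = E5 BE 9C.
Offset 3: leading byte 0xE2 = 11100010 → 3-byte char #2 = E2 97 9E.
Offset 6: leading byte 0xDD = 11011101 → 2-byte char #3 = DD B9.
Offset 8: leading byte 0x38 = 00111000 → 1-byte char #4 = 38.
Offset 9: leading byte 0xD7 = 11010111 → 2-byte char #5 = D7 A7.
Offset 11: leading byte 0xDF = 11011111 → 2-byte char #6 = DF 90.
Offset 13: leading byte 0xE2 = 11100010 → 3-byte char #7 = E2 A9 AF.
Leading byte 0xE2 = 11100010 matches 1110xxxx → 3-byte sequence.
Byte 1: 0xE2 = 11100010, payload 0010 (4 bits).
Byte 2: 0xA9 = 10101001 (10xxxxxx ✓), payload 101001.
Byte 3: 0xAF = 10101111 (10xxxxxx ✓), payload 101111.
Concatenate: 0010101001101111 = 0x2A6F (16 bits → U+2A6F).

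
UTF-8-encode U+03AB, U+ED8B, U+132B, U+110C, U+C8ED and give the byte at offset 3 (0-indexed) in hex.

0xB6

U+03AB → 2-byte form CE AB at offsets 0–1.
U+ED8B → 3-byte form EE B6 8B at offsets 2–4.
Offset 3 falls in char 2's range; it's byte 2 of EE B6 8B = 0xB6.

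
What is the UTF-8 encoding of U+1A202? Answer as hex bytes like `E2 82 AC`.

F0 9A 88 82

U+1A202 = 0x1A202 = 107010 decimal. In range U+10000–U+10FFFF → 4-byte form: 11110xxx 10xxxxxx 10xxxxxx 10xxxxxx.
Binary (21 bits): 000011010001000000010.
Split 3+6+6+6: 000 | 011010 | 001000 | 000010.
Byte 1: 11110000 = 0xF0.
Byte 2: 10011010 = 0x9A.
Byte 3: 10001000 = 0x88.
Byte 4: 10000010 = 0x82.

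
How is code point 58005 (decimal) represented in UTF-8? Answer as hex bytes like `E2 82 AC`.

U+E295 = 0xE295 = 58005 decimal. In range U+0800–U+FFFF → 3-byte form: 1110xxxx 10xxxxxx 10xxxxxx.
Binary (16 bits): 1110001010010101.
Split 4+6+6: 1110 | 001010 | 010101.
Byte 1: 11101110 = 0xEE.
Byte 2: 10001010 = 0x8A.
Byte 3: 10010101 = 0x95.

EE 8A 95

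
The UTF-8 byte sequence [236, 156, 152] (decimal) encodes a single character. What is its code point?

U+C718

Leading byte 0xEC = 11101100 matches 1110xxxx → 3-byte sequence.
Byte 1: 0xEC = 11101100, payload 1100 (4 bits).
Byte 2: 0x9C = 10011100 (10xxxxxx ✓), payload 011100.
Byte 3: 0x98 = 10011000 (10xxxxxx ✓), payload 011000.
Concatenate: 1100011100011000 = 0xC718 (16 bits → U+C718).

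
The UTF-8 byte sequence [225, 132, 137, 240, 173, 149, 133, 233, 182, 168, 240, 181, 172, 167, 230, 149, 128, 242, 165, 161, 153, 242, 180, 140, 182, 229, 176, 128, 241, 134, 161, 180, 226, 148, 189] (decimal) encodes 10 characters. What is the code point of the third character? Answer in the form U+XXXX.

Offset 0: leading byte 0xE1 = 11100001 → 3-byte char #1 = E1 84 89.
Offset 3: leading byte 0xF0 = 11110000 → 4-byte char #2 = F0 AD 95 85.
Offset 7: leading byte 0xE9 = 11101001 → 3-byte char #3 = E9 B6 A8.
Leading byte 0xE9 = 11101001 matches 1110xxxx → 3-byte sequence.
Byte 1: 0xE9 = 11101001, payload 1001 (4 bits).
Byte 2: 0xB6 = 10110110 (10xxxxxx ✓), payload 110110.
Byte 3: 0xA8 = 10101000 (10xxxxxx ✓), payload 101000.
Concatenate: 1001110110101000 = 0x9DA8 (16 bits → U+9DA8).

U+9DA8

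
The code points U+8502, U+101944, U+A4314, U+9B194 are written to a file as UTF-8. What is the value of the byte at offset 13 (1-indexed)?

0x9B

1-indexed offset 13 is 0-indexed offset 12.
U+8502 → 3-byte form E8 94 82 at offsets 0–2.
U+101944 → 4-byte form F4 81 A5 84 at offsets 3–6.
U+A4314 → 4-byte form F2 A4 8C 94 at offsets 7–10.
U+9B194 → 4-byte form F2 9B 86 94 at offsets 11–14.
Offset 12 falls in char 4's range; it's byte 2 of F2 9B 86 94 = 0x9B.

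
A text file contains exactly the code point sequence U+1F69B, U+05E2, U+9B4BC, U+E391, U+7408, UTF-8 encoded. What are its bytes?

F0 9F 9A 9B D7 A2 F2 9B 92 BC EE 8E 91 E7 90 88

U+1F69B: 4-byte form → F0 9F 9A 9B.
U+05E2: 2-byte form → D7 A2.
U+9B4BC: 4-byte form → F2 9B 92 BC.
U+E391: 3-byte form → EE 8E 91.
U+7408: 3-byte form → E7 90 88.
Concatenated (16 bytes): F0 9F 9A 9B D7 A2 F2 9B 92 BC EE 8E 91 E7 90 88.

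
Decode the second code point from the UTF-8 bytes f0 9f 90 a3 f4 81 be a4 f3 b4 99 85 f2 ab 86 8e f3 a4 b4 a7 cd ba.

Offset 0: leading byte 0xF0 = 11110000 → 4-byte char #1 = F0 9F 90 A3.
Offset 4: leading byte 0xF4 = 11110100 → 4-byte char #2 = F4 81 BE A4.
Leading byte 0xF4 = 11110100 matches 11110xxx → 4-byte sequence.
Byte 1: 0xF4 = 11110100, payload 100 (3 bits).
Byte 2: 0x81 = 10000001 (10xxxxxx ✓), payload 000001.
Byte 3: 0xBE = 10111110 (10xxxxxx ✓), payload 111110.
Byte 4: 0xA4 = 10100100 (10xxxxxx ✓), payload 100100.
Concatenate: 100000001111110100100 = 0x101FA4 (21 bits → U+101FA4).

U+101FA4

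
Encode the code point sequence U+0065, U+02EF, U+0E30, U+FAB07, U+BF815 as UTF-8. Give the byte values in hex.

65 CB AF E0 B8 B0 F3 BA AC 87 F2 BF A0 95

U+0065: 1-byte form → 65.
U+02EF: 2-byte form → CB AF.
U+0E30: 3-byte form → E0 B8 B0.
U+FAB07: 4-byte form → F3 BA AC 87.
U+BF815: 4-byte form → F2 BF A0 95.
Concatenated (14 bytes): 65 CB AF E0 B8 B0 F3 BA AC 87 F2 BF A0 95.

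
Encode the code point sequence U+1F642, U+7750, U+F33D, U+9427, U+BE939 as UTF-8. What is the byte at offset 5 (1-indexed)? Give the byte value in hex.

0xE7

1-indexed offset 5 is 0-indexed offset 4.
U+1F642 → 4-byte form F0 9F 99 82 at offsets 0–3.
U+7750 → 3-byte form E7 9D 90 at offsets 4–6.
Offset 4 falls in char 2's range; it's byte 1 of E7 9D 90 = 0xE7.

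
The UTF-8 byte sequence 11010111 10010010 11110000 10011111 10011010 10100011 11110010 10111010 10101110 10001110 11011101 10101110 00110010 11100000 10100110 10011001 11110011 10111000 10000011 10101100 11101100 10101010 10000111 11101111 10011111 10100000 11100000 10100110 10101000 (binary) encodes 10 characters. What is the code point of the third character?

U+BAB8E

Offset 0: leading byte 0xD7 = 11010111 → 2-byte char #1 = D7 92.
Offset 2: leading byte 0xF0 = 11110000 → 4-byte char #2 = F0 9F 9A A3.
Offset 6: leading byte 0xF2 = 11110010 → 4-byte char #3 = F2 BA AE 8E.
Leading byte 0xF2 = 11110010 matches 11110xxx → 4-byte sequence.
Byte 1: 0xF2 = 11110010, payload 010 (3 bits).
Byte 2: 0xBA = 10111010 (10xxxxxx ✓), payload 111010.
Byte 3: 0xAE = 10101110 (10xxxxxx ✓), payload 101110.
Byte 4: 0x8E = 10001110 (10xxxxxx ✓), payload 001110.
Concatenate: 010111010101110001110 = 0xBAB8E (21 bits → U+BAB8E).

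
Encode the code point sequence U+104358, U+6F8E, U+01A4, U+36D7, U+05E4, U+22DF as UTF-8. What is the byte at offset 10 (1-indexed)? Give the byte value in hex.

0xE3

1-indexed offset 10 is 0-indexed offset 9.
U+104358 → 4-byte form F4 84 8D 98 at offsets 0–3.
U+6F8E → 3-byte form E6 BE 8E at offsets 4–6.
U+01A4 → 2-byte form C6 A4 at offsets 7–8.
U+36D7 → 3-byte form E3 9B 97 at offsets 9–11.
Offset 9 falls in char 4's range; it's byte 1 of E3 9B 97 = 0xE3.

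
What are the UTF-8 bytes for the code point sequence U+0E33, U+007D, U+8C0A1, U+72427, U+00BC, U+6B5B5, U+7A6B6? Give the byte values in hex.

U+0E33: 3-byte form → E0 B8 B3.
U+007D: 1-byte form → 7D.
U+8C0A1: 4-byte form → F2 8C 82 A1.
U+72427: 4-byte form → F1 B2 90 A7.
U+00BC: 2-byte form → C2 BC.
U+6B5B5: 4-byte form → F1 AB 96 B5.
U+7A6B6: 4-byte form → F1 BA 9A B6.
Concatenated (22 bytes): E0 B8 B3 7D F2 8C 82 A1 F1 B2 90 A7 C2 BC F1 AB 96 B5 F1 BA 9A B6.

E0 B8 B3 7D F2 8C 82 A1 F1 B2 90 A7 C2 BC F1 AB 96 B5 F1 BA 9A B6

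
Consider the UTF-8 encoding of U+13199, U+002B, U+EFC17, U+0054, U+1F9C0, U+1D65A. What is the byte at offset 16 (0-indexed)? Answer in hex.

U+13199 → 4-byte form F0 93 86 99 at offsets 0–3.
U+002B → 1-byte form 2B at offsets 4–4.
U+EFC17 → 4-byte form F3 AF B0 97 at offsets 5–8.
U+0054 → 1-byte form 54 at offsets 9–9.
U+1F9C0 → 4-byte form F0 9F A7 80 at offsets 10–13.
U+1D65A → 4-byte form F0 9D 99 9A at offsets 14–17.
Offset 16 falls in char 6's range; it's byte 3 of F0 9D 99 9A = 0x99.

0x99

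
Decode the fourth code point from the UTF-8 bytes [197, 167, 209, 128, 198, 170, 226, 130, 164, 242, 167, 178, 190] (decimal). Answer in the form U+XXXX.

Offset 0: leading byte 0xC5 = 11000101 → 2-byte char #1 = C5 A7.
Offset 2: leading byte 0xD1 = 11010001 → 2-byte char #2 = D1 80.
Offset 4: leading byte 0xC6 = 11000110 → 2-byte char #3 = C6 AA.
Offset 6: leading byte 0xE2 = 11100010 → 3-byte char #4 = E2 82 A4.
Leading byte 0xE2 = 11100010 matches 1110xxxx → 3-byte sequence.
Byte 1: 0xE2 = 11100010, payload 0010 (4 bits).
Byte 2: 0x82 = 10000010 (10xxxxxx ✓), payload 000010.
Byte 3: 0xA4 = 10100100 (10xxxxxx ✓), payload 100100.
Concatenate: 0010000010100100 = 0x20A4 (16 bits → U+20A4).

U+20A4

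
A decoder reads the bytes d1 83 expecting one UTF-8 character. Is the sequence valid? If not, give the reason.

valid

Leading byte 0xD1 = 11010001 → 2-byte form.
Continuation bytes 0x83=10000011 all match 10xxxxxx.
Decoded value 0x443 is ≥ 0x80 (shortest form) and not a surrogate.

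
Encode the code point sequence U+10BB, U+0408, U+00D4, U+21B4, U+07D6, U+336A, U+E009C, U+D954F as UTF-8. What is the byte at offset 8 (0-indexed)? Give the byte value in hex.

0x86

U+10BB → 3-byte form E1 82 BB at offsets 0–2.
U+0408 → 2-byte form D0 88 at offsets 3–4.
U+00D4 → 2-byte form C3 94 at offsets 5–6.
U+21B4 → 3-byte form E2 86 B4 at offsets 7–9.
Offset 8 falls in char 4's range; it's byte 2 of E2 86 B4 = 0x86.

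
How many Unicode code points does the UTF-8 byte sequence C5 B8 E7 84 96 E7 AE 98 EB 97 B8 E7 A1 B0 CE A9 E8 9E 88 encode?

7

Byte at offset 0: 0xC5 = 11000101 → 2-byte char (#1). Advance 2.
Byte at offset 2: 0xE7 = 11100111 → 3-byte char (#2). Advance 3.
Byte at offset 5: 0xE7 = 11100111 → 3-byte char (#3). Advance 3.
Byte at offset 8: 0xEB = 11101011 → 3-byte char (#4). Advance 3.
Byte at offset 11: 0xE7 = 11100111 → 3-byte char (#5). Advance 3.
Byte at offset 14: 0xCE = 11001110 → 2-byte char (#6). Advance 2.
Byte at offset 16: 0xE8 = 11101000 → 3-byte char (#7). Advance 3.
Reached end at offset 19 after 7 code points.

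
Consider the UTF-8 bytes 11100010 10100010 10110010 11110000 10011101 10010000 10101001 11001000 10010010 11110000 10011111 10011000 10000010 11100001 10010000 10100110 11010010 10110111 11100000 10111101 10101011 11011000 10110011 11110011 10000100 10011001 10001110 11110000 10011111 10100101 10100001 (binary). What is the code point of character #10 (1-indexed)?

Offset 0: leading byte 0xE2 = 11100010 → 3-byte char #1 = E2 A2 B2.
Offset 3: leading byte 0xF0 = 11110000 → 4-byte char #2 = F0 9D 90 A9.
Offset 7: leading byte 0xC8 = 11001000 → 2-byte char #3 = C8 92.
Offset 9: leading byte 0xF0 = 11110000 → 4-byte char #4 = F0 9F 98 82.
Offset 13: leading byte 0xE1 = 11100001 → 3-byte char #5 = E1 90 A6.
Offset 16: leading byte 0xD2 = 11010010 → 2-byte char #6 = D2 B7.
Offset 18: leading byte 0xE0 = 11100000 → 3-byte char #7 = E0 BD AB.
Offset 21: leading byte 0xD8 = 11011000 → 2-byte char #8 = D8 B3.
Offset 23: leading byte 0xF3 = 11110011 → 4-byte char #9 = F3 84 99 8E.
Offset 27: leading byte 0xF0 = 11110000 → 4-byte char #10 = F0 9F A5 A1.
Leading byte 0xF0 = 11110000 matches 11110xxx → 4-byte sequence.
Byte 1: 0xF0 = 11110000, payload 000 (3 bits).
Byte 2: 0x9F = 10011111 (10xxxxxx ✓), payload 011111.
Byte 3: 0xA5 = 10100101 (10xxxxxx ✓), payload 100101.
Byte 4: 0xA1 = 10100001 (10xxxxxx ✓), payload 100001.
Concatenate: 000011111100101100001 = 0x1F961 (21 bits → U+1F961).

U+1F961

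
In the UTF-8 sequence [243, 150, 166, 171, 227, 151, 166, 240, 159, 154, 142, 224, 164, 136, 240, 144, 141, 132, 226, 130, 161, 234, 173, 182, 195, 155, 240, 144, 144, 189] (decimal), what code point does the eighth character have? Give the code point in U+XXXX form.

U+00DB

Offset 0: leading byte 0xF3 = 11110011 → 4-byte char #1 = F3 96 A6 AB.
Offset 4: leading byte 0xE3 = 11100011 → 3-byte char #2 = E3 97 A6.
Offset 7: leading byte 0xF0 = 11110000 → 4-byte char #3 = F0 9F 9A 8E.
Offset 11: leading byte 0xE0 = 11100000 → 3-byte char #4 = E0 A4 88.
Offset 14: leading byte 0xF0 = 11110000 → 4-byte char #5 = F0 90 8D 84.
Offset 18: leading byte 0xE2 = 11100010 → 3-byte char #6 = E2 82 A1.
Offset 21: leading byte 0xEA = 11101010 → 3-byte char #7 = EA AD B6.
Offset 24: leading byte 0xC3 = 11000011 → 2-byte char #8 = C3 9B.
Leading byte 0xC3 = 11000011 matches 110xxxxx → 2-byte sequence.
Byte 1: 0xC3 = 11000011, payload 00011 (5 bits).
Byte 2: 0x9B = 10011011 (10xxxxxx ✓), payload 011011.
Concatenate: 00011011011 = 0xDB (11 bits → U+00DB).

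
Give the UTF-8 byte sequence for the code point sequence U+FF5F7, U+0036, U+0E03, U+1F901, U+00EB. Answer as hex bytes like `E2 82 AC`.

F3 BF 97 B7 36 E0 B8 83 F0 9F A4 81 C3 AB

U+FF5F7: 4-byte form → F3 BF 97 B7.
U+0036: 1-byte form → 36.
U+0E03: 3-byte form → E0 B8 83.
U+1F901: 4-byte form → F0 9F A4 81.
U+00EB: 2-byte form → C3 AB.
Concatenated (14 bytes): F3 BF 97 B7 36 E0 B8 83 F0 9F A4 81 C3 AB.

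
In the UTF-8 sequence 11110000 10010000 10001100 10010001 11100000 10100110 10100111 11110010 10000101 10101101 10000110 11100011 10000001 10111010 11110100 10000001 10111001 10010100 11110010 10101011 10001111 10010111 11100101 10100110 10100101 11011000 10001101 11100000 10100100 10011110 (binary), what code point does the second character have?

U+09A7

Offset 0: leading byte 0xF0 = 11110000 → 4-byte char #1 = F0 90 8C 91.
Offset 4: leading byte 0xE0 = 11100000 → 3-byte char #2 = E0 A6 A7.
Leading byte 0xE0 = 11100000 matches 1110xxxx → 3-byte sequence.
Byte 1: 0xE0 = 11100000, payload 0000 (4 bits).
Byte 2: 0xA6 = 10100110 (10xxxxxx ✓), payload 100110.
Byte 3: 0xA7 = 10100111 (10xxxxxx ✓), payload 100111.
Concatenate: 0000100110100111 = 0x9A7 (16 bits → U+09A7).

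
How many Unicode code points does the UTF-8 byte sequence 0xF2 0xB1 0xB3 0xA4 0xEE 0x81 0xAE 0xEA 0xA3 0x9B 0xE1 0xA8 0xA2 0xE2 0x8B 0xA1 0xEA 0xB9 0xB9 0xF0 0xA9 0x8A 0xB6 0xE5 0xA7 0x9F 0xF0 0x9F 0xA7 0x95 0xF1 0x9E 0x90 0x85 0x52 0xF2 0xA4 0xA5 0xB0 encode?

Byte at offset 0: 0xF2 = 11110010 → 4-byte char (#1). Advance 4.
Byte at offset 4: 0xEE = 11101110 → 3-byte char (#2). Advance 3.
Byte at offset 7: 0xEA = 11101010 → 3-byte char (#3). Advance 3.
Byte at offset 10: 0xE1 = 11100001 → 3-byte char (#4). Advance 3.
Byte at offset 13: 0xE2 = 11100010 → 3-byte char (#5). Advance 3.
Byte at offset 16: 0xEA = 11101010 → 3-byte char (#6). Advance 3.
Byte at offset 19: 0xF0 = 11110000 → 4-byte char (#7). Advance 4.
Byte at offset 23: 0xE5 = 11100101 → 3-byte char (#8). Advance 3.
Byte at offset 26: 0xF0 = 11110000 → 4-byte char (#9). Advance 4.
Byte at offset 30: 0xF1 = 11110001 → 4-byte char (#10). Advance 4.
Byte at offset 34: 0x52 = 01010010 → 1-byte char (#11). Advance 1.
Byte at offset 35: 0xF2 = 11110010 → 4-byte char (#12). Advance 4.
Reached end at offset 39 after 12 code points.

12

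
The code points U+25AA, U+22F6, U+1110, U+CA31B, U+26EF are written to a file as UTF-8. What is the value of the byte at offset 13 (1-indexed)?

1-indexed offset 13 is 0-indexed offset 12.
U+25AA → 3-byte form E2 96 AA at offsets 0–2.
U+22F6 → 3-byte form E2 8B B6 at offsets 3–5.
U+1110 → 3-byte form E1 84 90 at offsets 6–8.
U+CA31B → 4-byte form F3 8A 8C 9B at offsets 9–12.
Offset 12 falls in char 4's range; it's byte 4 of F3 8A 8C 9B = 0x9B.

0x9B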